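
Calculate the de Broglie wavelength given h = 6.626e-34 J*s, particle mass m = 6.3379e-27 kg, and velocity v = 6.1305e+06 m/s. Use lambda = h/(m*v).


lambda = h / (m * v)
= 6.626e-34 / (6.3379e-27 * 6.1305e+06)
= 6.626e-34 / 3.8854e-20
= 1.7053e-14 m

1.7053e-14


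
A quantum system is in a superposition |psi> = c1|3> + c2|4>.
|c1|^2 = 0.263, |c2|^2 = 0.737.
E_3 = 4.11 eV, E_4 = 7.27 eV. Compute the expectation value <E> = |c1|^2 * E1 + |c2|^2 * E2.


<E> = |c1|^2 * E1 + |c2|^2 * E2
= 0.263 * 4.11 + 0.737 * 7.27
= 1.0809 + 5.358
= 6.4389 eV

6.4389


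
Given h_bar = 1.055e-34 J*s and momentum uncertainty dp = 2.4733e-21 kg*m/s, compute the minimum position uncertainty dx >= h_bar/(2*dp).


dx = h_bar / (2 * dp)
= 1.055e-34 / (2 * 2.4733e-21)
= 1.055e-34 / 4.9466e-21
= 2.1328e-14 m

2.1328e-14


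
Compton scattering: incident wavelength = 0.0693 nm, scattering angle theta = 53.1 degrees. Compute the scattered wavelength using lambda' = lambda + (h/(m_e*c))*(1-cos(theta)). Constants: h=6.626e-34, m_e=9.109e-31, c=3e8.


Compton wavelength: h/(m_e*c) = 2.4247e-12 m
d_lambda = 2.4247e-12 * (1 - cos(53.1 deg))
= 2.4247e-12 * 0.39958
= 9.6886e-13 m = 0.000969 nm
lambda' = 0.0693 + 0.000969
= 0.070269 nm

0.070269


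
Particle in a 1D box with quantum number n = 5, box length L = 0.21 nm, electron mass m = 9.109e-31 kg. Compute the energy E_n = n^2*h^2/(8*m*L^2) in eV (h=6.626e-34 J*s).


E = n^2 * h^2 / (8 * m * L^2)
= 5^2 * (6.626e-34)^2 / (8 * 9.109e-31 * (0.21e-9)^2)
= 25 * 4.3904e-67 / (8 * 9.109e-31 * 4.4100e-20)
= 3.4154e-17 J
= 213.197 eV

213.197


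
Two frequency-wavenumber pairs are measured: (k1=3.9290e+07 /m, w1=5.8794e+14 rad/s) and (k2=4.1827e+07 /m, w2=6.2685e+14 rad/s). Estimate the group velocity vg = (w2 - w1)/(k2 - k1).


vg = (w2 - w1) / (k2 - k1)
= (6.2685e+14 - 5.8794e+14) / (4.1827e+07 - 3.9290e+07)
= 3.8910e+13 / 2.5370e+06
= 1.5337e+07 m/s

1.5337e+07


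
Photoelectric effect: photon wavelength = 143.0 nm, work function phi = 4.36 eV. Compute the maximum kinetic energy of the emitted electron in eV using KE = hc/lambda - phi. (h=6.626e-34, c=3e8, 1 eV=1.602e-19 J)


E_photon = hc / lambda
= (6.626e-34)(3e8) / (143.0e-9)
= 1.3901e-18 J
= 8.6771 eV
KE = E_photon - phi
= 8.6771 - 4.36
= 4.3171 eV

4.3171


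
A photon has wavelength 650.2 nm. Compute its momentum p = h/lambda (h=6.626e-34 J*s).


p = h / lambda
= 6.626e-34 / (650.2e-9)
= 6.626e-34 / 6.5020e-07
= 1.0191e-27 kg*m/s

1.0191e-27


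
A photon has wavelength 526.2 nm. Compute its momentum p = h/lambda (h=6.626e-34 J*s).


p = h / lambda
= 6.626e-34 / (526.2e-9)
= 6.626e-34 / 5.2620e-07
= 1.2592e-27 kg*m/s

1.2592e-27


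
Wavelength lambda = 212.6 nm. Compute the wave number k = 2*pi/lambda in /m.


k = 2 * pi / lambda
= 6.2832 / (212.6e-9)
= 6.2832 / 2.1260e-07
= 2.9554e+07 /m

2.9554e+07


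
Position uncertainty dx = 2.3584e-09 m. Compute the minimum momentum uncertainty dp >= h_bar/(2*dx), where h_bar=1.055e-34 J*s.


dp = h_bar / (2 * dx)
= 1.055e-34 / (2 * 2.3584e-09)
= 1.055e-34 / 4.7168e-09
= 2.2367e-26 kg*m/s

2.2367e-26


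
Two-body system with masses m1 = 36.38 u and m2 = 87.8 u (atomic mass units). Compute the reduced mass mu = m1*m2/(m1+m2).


mu = m1 * m2 / (m1 + m2)
= 36.38 * 87.8 / (36.38 + 87.8)
= 3194.164 / 124.18
= 25.722 u

25.722


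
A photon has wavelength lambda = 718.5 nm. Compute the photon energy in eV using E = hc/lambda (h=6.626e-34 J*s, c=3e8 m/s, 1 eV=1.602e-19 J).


E = hc / lambda
= (6.626e-34)(3e8) / (718.5e-9)
= 1.9878e-25 / 7.1850e-07
= 2.7666e-19 J
Converting to eV: 2.7666e-19 / 1.602e-19
= 1.727 eV

1.727


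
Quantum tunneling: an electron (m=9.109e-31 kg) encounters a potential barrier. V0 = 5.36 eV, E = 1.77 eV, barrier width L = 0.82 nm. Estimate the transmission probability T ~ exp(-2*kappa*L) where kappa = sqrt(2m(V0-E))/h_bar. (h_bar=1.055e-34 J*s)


V0 - E = 3.59 eV = 5.7512e-19 J
kappa = sqrt(2 * m * (V0-E)) / h_bar
= sqrt(2 * 9.109e-31 * 5.7512e-19) / 1.055e-34
= 9.7023e+09 /m
2*kappa*L = 2 * 9.7023e+09 * 0.82e-9
= 15.9118
T = exp(-15.9118) = 1.229076e-07

1.229076e-07


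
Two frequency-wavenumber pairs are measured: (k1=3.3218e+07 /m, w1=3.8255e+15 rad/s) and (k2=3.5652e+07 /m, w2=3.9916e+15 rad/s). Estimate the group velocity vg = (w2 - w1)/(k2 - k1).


vg = (w2 - w1) / (k2 - k1)
= (3.9916e+15 - 3.8255e+15) / (3.5652e+07 - 3.3218e+07)
= 1.6610e+14 / 2.4340e+06
= 6.8242e+07 m/s

6.8242e+07


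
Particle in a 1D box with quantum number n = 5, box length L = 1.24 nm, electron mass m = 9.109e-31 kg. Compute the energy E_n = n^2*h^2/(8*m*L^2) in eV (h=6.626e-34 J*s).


E = n^2 * h^2 / (8 * m * L^2)
= 5^2 * (6.626e-34)^2 / (8 * 9.109e-31 * (1.24e-9)^2)
= 25 * 4.3904e-67 / (8 * 9.109e-31 * 1.5376e-18)
= 9.7958e-19 J
= 6.1147 eV

6.1147


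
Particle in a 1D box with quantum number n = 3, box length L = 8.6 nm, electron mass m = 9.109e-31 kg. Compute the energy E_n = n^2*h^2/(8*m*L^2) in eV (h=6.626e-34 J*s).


E = n^2 * h^2 / (8 * m * L^2)
= 3^2 * (6.626e-34)^2 / (8 * 9.109e-31 * (8.6e-9)^2)
= 9 * 4.3904e-67 / (8 * 9.109e-31 * 7.3960e-17)
= 7.3314e-21 J
= 0.0458 eV

0.0458


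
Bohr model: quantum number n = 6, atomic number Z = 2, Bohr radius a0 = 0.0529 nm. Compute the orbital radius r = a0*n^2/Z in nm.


r = a0 * n^2 / Z
= 0.0529 * 6^2 / 2
= 0.0529 * 36 / 2
= 0.9522 nm

0.9522


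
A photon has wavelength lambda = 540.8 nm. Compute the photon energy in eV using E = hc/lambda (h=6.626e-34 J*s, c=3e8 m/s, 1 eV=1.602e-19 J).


E = hc / lambda
= (6.626e-34)(3e8) / (540.8e-9)
= 1.9878e-25 / 5.4080e-07
= 3.6757e-19 J
Converting to eV: 3.6757e-19 / 1.602e-19
= 2.2944 eV

2.2944


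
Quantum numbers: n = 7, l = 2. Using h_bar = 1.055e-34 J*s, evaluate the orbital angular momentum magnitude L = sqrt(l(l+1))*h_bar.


L = sqrt(l*(l+1)) * h_bar
= sqrt(2 * 3) * 1.055e-34
= sqrt(6) * 1.055e-34
= 2.4495 * 1.055e-34
= 2.5842e-34 J*s

2.5842e-34


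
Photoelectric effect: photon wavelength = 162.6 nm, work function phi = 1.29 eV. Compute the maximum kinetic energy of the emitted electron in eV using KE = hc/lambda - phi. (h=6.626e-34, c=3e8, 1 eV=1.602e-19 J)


E_photon = hc / lambda
= (6.626e-34)(3e8) / (162.6e-9)
= 1.2225e-18 J
= 7.6311 eV
KE = E_photon - phi
= 7.6311 - 1.29
= 6.3411 eV

6.3411


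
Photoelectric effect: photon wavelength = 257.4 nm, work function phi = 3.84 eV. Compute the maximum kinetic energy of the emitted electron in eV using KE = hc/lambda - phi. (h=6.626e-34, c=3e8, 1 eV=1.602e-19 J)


E_photon = hc / lambda
= (6.626e-34)(3e8) / (257.4e-9)
= 7.7226e-19 J
= 4.8206 eV
KE = E_photon - phi
= 4.8206 - 3.84
= 0.9806 eV

0.9806


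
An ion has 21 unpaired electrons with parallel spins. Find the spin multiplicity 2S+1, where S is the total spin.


Total spin S = N * (1/2) = 21 * 0.5 = 10.5
Spin multiplicity = 2S + 1
= 2 * 10.5 + 1
= 22

22


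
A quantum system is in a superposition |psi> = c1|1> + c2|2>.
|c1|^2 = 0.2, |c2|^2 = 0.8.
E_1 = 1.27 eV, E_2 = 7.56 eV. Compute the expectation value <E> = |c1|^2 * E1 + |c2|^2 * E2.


<E> = |c1|^2 * E1 + |c2|^2 * E2
= 0.2 * 1.27 + 0.8 * 7.56
= 0.254 + 6.048
= 6.302 eV

6.302


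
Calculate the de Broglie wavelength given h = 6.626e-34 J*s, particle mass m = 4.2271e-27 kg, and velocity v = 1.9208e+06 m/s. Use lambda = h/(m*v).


lambda = h / (m * v)
= 6.626e-34 / (4.2271e-27 * 1.9208e+06)
= 6.626e-34 / 8.1194e-21
= 8.1607e-14 m

8.1607e-14


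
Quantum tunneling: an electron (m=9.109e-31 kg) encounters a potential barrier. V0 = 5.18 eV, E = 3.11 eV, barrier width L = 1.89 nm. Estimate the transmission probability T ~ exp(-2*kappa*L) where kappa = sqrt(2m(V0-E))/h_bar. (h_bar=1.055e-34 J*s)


V0 - E = 2.07 eV = 3.3161e-19 J
kappa = sqrt(2 * m * (V0-E)) / h_bar
= sqrt(2 * 9.109e-31 * 3.3161e-19) / 1.055e-34
= 7.3674e+09 /m
2*kappa*L = 2 * 7.3674e+09 * 1.89e-9
= 27.8488
T = exp(-27.8488) = 8.043223e-13

8.043223e-13


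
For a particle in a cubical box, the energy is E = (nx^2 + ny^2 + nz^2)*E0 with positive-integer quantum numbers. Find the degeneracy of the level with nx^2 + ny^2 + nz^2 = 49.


Enumerate all (nx, ny, nz) with nx^2 + ny^2 + nz^2 = 49:
(2,3,6)
(2,6,3)
(3,2,6)
(3,6,2)
(6,2,3)
(6,3,2)
Total degeneracy = 6

6


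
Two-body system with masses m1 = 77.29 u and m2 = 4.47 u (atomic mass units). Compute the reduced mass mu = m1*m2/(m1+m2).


mu = m1 * m2 / (m1 + m2)
= 77.29 * 4.47 / (77.29 + 4.47)
= 345.4863 / 81.76
= 4.2256 u

4.2256


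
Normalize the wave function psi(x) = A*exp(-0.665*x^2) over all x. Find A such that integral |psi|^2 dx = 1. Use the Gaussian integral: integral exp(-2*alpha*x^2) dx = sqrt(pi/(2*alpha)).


integral |psi|^2 dx = A^2 * sqrt(pi/(2*alpha)) = 1
A^2 = sqrt(2*alpha/pi)
= sqrt(2 * 0.665 / pi)
= 0.650655
A = sqrt(0.650655)
= 0.8066

0.8066


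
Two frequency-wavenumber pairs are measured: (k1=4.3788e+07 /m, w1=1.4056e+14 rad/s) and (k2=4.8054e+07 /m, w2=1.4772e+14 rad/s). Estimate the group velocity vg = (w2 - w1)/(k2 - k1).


vg = (w2 - w1) / (k2 - k1)
= (1.4772e+14 - 1.4056e+14) / (4.8054e+07 - 4.3788e+07)
= 7.1600e+12 / 4.2660e+06
= 1.6784e+06 m/s

1.6784e+06


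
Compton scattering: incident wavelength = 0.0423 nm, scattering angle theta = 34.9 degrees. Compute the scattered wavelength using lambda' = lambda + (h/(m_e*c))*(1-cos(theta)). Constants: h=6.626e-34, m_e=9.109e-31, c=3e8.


Compton wavelength: h/(m_e*c) = 2.4247e-12 m
d_lambda = 2.4247e-12 * (1 - cos(34.9 deg))
= 2.4247e-12 * 0.179848
= 4.3608e-13 m = 0.000436 nm
lambda' = 0.0423 + 0.000436
= 0.042736 nm

0.042736


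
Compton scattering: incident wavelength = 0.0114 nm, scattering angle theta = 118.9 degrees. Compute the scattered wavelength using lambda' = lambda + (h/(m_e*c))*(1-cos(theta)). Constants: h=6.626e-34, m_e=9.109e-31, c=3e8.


Compton wavelength: h/(m_e*c) = 2.4247e-12 m
d_lambda = 2.4247e-12 * (1 - cos(118.9 deg))
= 2.4247e-12 * 1.483282
= 3.5965e-12 m = 0.003597 nm
lambda' = 0.0114 + 0.003597
= 0.014997 nm

0.014997


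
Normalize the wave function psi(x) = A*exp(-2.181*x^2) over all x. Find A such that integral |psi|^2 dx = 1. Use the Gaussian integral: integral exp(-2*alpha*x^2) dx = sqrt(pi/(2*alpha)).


integral |psi|^2 dx = A^2 * sqrt(pi/(2*alpha)) = 1
A^2 = sqrt(2*alpha/pi)
= sqrt(2 * 2.181 / pi)
= 1.178333
A = sqrt(1.178333)
= 1.0855

1.0855


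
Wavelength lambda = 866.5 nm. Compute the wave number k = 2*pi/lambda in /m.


k = 2 * pi / lambda
= 6.2832 / (866.5e-9)
= 6.2832 / 8.6650e-07
= 7.2512e+06 /m

7.2512e+06


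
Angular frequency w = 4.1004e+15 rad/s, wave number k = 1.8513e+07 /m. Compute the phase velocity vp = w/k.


vp = w / k
= 4.1004e+15 / 1.8513e+07
= 2.2149e+08 m/s

2.2149e+08


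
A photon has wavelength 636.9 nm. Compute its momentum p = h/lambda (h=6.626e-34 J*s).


p = h / lambda
= 6.626e-34 / (636.9e-9)
= 6.626e-34 / 6.3690e-07
= 1.0404e-27 kg*m/s

1.0404e-27


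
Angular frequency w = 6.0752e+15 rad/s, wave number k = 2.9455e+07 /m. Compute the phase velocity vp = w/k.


vp = w / k
= 6.0752e+15 / 2.9455e+07
= 2.0625e+08 m/s

2.0625e+08


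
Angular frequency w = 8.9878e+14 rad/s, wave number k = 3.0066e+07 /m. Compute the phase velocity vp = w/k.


vp = w / k
= 8.9878e+14 / 3.0066e+07
= 2.9894e+07 m/s

2.9894e+07


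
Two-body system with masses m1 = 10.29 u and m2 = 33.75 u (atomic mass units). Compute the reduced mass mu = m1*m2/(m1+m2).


mu = m1 * m2 / (m1 + m2)
= 10.29 * 33.75 / (10.29 + 33.75)
= 347.2875 / 44.04
= 7.8857 u

7.8857


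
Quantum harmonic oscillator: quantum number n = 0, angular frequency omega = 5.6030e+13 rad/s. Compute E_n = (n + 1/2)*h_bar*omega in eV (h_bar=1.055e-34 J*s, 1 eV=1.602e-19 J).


E = (n + 1/2) * h_bar * omega
= (0 + 0.5) * 1.055e-34 * 5.6030e+13
= 0.5 * 5.9112e-21
= 2.9556e-21 J
= 0.0184 eV

0.0184


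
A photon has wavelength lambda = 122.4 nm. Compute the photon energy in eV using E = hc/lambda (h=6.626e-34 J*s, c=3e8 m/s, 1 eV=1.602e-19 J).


E = hc / lambda
= (6.626e-34)(3e8) / (122.4e-9)
= 1.9878e-25 / 1.2240e-07
= 1.6240e-18 J
Converting to eV: 1.6240e-18 / 1.602e-19
= 10.1375 eV

10.1375


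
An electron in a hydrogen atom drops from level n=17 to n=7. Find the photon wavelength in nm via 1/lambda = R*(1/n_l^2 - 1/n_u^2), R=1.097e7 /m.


1/lambda = R * (1/n_l^2 - 1/n_u^2)
= 1.097e7 * (1/7^2 - 1/17^2)
= 1.097e7 * (0.020408 - 0.00346)
= 1.097e7 * 0.016948
= 1.8592e+05 /m
lambda = 1 / 1.8592e+05 = 5378.6843 nm

5378.6843


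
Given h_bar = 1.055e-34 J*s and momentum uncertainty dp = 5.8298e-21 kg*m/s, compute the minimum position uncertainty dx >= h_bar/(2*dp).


dx = h_bar / (2 * dp)
= 1.055e-34 / (2 * 5.8298e-21)
= 1.055e-34 / 1.1660e-20
= 9.0483e-15 m

9.0483e-15


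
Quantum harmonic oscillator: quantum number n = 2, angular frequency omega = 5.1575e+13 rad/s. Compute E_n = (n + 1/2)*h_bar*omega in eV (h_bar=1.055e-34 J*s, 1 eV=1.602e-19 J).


E = (n + 1/2) * h_bar * omega
= (2 + 0.5) * 1.055e-34 * 5.1575e+13
= 2.5 * 5.4412e-21
= 1.3603e-20 J
= 0.0849 eV

0.0849


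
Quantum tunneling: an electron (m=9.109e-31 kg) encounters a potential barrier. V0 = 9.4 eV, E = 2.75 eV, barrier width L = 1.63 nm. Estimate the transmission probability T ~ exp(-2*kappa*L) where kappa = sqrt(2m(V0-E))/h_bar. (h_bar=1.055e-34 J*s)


V0 - E = 6.65 eV = 1.0653e-18 J
kappa = sqrt(2 * m * (V0-E)) / h_bar
= sqrt(2 * 9.109e-31 * 1.0653e-18) / 1.055e-34
= 1.3205e+10 /m
2*kappa*L = 2 * 1.3205e+10 * 1.63e-9
= 43.0485
T = exp(-43.0485) = 2.015086e-19

2.015086e-19


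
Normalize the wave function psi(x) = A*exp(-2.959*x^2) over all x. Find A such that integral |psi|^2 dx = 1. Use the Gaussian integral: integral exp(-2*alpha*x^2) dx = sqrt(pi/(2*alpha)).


integral |psi|^2 dx = A^2 * sqrt(pi/(2*alpha)) = 1
A^2 = sqrt(2*alpha/pi)
= sqrt(2 * 2.959 / pi)
= 1.372501
A = sqrt(1.372501)
= 1.1715

1.1715


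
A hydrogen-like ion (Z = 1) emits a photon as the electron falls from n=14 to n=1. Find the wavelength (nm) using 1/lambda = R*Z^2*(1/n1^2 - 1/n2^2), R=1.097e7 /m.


1/lambda = R * Z^2 * (1/n1^2 - 1/n2^2)
= 1.097e7 * 1^2 * (1/1^2 - 1/14^2)
= 1.097e7 * 1 * (1.0 - 0.005102)
= 1.0914e+07 /m
lambda = 1 / 1.0914e+07
= 91.6252 nm

91.6252


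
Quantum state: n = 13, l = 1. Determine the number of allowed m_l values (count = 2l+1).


m_l ranges from -l to +l in integer steps
So m_l goes from -1 to +1
Count = 2l + 1 = 2*1 + 1
= 3

3


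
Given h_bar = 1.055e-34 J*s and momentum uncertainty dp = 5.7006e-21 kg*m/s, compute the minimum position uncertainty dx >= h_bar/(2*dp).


dx = h_bar / (2 * dp)
= 1.055e-34 / (2 * 5.7006e-21)
= 1.055e-34 / 1.1401e-20
= 9.2534e-15 m

9.2534e-15


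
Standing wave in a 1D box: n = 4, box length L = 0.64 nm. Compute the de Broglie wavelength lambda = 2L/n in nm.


lambda = 2L / n
= 2 * 0.64 / 4
= 1.28 / 4
= 0.32 nm

0.32


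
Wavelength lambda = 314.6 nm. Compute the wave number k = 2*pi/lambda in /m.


k = 2 * pi / lambda
= 6.2832 / (314.6e-9)
= 6.2832 / 3.1460e-07
= 1.9972e+07 /m

1.9972e+07


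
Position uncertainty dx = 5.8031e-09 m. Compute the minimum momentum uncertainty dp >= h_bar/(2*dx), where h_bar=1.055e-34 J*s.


dp = h_bar / (2 * dx)
= 1.055e-34 / (2 * 5.8031e-09)
= 1.055e-34 / 1.1606e-08
= 9.0900e-27 kg*m/s

9.0900e-27


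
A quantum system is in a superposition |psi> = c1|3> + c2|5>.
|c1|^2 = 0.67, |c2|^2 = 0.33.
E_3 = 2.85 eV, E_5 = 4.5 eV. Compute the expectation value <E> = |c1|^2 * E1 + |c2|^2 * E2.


<E> = |c1|^2 * E1 + |c2|^2 * E2
= 0.67 * 2.85 + 0.33 * 4.5
= 1.9095 + 1.485
= 3.3945 eV

3.3945


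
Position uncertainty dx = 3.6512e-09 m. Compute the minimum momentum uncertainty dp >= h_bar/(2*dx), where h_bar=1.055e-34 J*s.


dp = h_bar / (2 * dx)
= 1.055e-34 / (2 * 3.6512e-09)
= 1.055e-34 / 7.3024e-09
= 1.4447e-26 kg*m/s

1.4447e-26


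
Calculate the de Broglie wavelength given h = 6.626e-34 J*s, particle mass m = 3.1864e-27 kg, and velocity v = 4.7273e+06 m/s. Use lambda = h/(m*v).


lambda = h / (m * v)
= 6.626e-34 / (3.1864e-27 * 4.7273e+06)
= 6.626e-34 / 1.5063e-20
= 4.3988e-14 m

4.3988e-14


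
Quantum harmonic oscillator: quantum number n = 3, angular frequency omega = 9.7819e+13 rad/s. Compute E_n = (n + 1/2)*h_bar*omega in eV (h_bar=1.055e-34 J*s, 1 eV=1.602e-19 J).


E = (n + 1/2) * h_bar * omega
= (3 + 0.5) * 1.055e-34 * 9.7819e+13
= 3.5 * 1.0320e-20
= 3.6120e-20 J
= 0.2255 eV

0.2255


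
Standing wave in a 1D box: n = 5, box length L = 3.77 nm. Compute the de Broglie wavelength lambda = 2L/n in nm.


lambda = 2L / n
= 2 * 3.77 / 5
= 7.54 / 5
= 1.508 nm

1.508


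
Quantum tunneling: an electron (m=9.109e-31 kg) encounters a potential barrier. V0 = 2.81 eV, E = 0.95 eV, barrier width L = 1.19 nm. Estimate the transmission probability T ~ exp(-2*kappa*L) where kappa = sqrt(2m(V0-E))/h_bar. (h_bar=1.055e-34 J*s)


V0 - E = 1.86 eV = 2.9797e-19 J
kappa = sqrt(2 * m * (V0-E)) / h_bar
= sqrt(2 * 9.109e-31 * 2.9797e-19) / 1.055e-34
= 6.9837e+09 /m
2*kappa*L = 2 * 6.9837e+09 * 1.19e-9
= 16.6212
T = exp(-16.6212) = 6.046461e-08

6.046461e-08


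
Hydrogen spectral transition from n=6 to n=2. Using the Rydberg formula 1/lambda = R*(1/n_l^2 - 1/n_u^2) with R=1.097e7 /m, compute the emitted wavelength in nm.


1/lambda = R * (1/n_l^2 - 1/n_u^2)
= 1.097e7 * (1/2^2 - 1/6^2)
= 1.097e7 * (0.25 - 0.027778)
= 1.097e7 * 0.222222
= 2.4378e+06 /m
lambda = 1 / 2.4378e+06 = 410.2097 nm

410.2097


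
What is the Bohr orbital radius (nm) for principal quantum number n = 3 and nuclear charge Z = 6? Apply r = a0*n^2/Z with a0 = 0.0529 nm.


r = a0 * n^2 / Z
= 0.0529 * 3^2 / 6
= 0.0529 * 9 / 6
= 0.0794 nm

0.0794


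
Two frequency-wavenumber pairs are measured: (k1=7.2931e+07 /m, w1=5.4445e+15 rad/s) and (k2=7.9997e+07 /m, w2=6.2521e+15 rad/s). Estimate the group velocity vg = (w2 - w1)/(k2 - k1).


vg = (w2 - w1) / (k2 - k1)
= (6.2521e+15 - 5.4445e+15) / (7.9997e+07 - 7.2931e+07)
= 8.0760e+14 / 7.0660e+06
= 1.1429e+08 m/s

1.1429e+08


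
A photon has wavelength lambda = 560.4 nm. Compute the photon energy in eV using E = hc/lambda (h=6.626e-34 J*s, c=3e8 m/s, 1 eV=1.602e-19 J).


E = hc / lambda
= (6.626e-34)(3e8) / (560.4e-9)
= 1.9878e-25 / 5.6040e-07
= 3.5471e-19 J
Converting to eV: 3.5471e-19 / 1.602e-19
= 2.2142 eV

2.2142


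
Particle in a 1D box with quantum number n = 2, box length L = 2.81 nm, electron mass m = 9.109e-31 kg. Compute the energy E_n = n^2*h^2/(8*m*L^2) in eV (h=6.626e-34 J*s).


E = n^2 * h^2 / (8 * m * L^2)
= 2^2 * (6.626e-34)^2 / (8 * 9.109e-31 * (2.81e-9)^2)
= 4 * 4.3904e-67 / (8 * 9.109e-31 * 7.8961e-18)
= 3.0520e-20 J
= 0.1905 eV

0.1905


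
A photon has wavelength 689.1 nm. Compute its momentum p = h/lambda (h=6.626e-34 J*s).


p = h / lambda
= 6.626e-34 / (689.1e-9)
= 6.626e-34 / 6.8910e-07
= 9.6154e-28 kg*m/s

9.6154e-28


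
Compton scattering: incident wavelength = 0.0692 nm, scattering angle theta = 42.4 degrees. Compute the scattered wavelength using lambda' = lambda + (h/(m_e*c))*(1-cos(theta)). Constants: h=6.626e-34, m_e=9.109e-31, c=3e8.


Compton wavelength: h/(m_e*c) = 2.4247e-12 m
d_lambda = 2.4247e-12 * (1 - cos(42.4 deg))
= 2.4247e-12 * 0.261545
= 6.3417e-13 m = 0.000634 nm
lambda' = 0.0692 + 0.000634
= 0.069834 nm

0.069834


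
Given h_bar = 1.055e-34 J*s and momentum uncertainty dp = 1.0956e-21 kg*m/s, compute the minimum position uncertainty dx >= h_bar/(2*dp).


dx = h_bar / (2 * dp)
= 1.055e-34 / (2 * 1.0956e-21)
= 1.055e-34 / 2.1912e-21
= 4.8147e-14 m

4.8147e-14


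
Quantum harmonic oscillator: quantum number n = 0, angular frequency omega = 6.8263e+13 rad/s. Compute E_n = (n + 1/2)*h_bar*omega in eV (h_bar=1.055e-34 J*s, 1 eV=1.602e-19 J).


E = (n + 1/2) * h_bar * omega
= (0 + 0.5) * 1.055e-34 * 6.8263e+13
= 0.5 * 7.2017e-21
= 3.6009e-21 J
= 0.0225 eV

0.0225


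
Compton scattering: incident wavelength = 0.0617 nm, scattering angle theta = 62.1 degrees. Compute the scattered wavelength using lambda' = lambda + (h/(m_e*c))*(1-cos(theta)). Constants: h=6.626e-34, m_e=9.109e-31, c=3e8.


Compton wavelength: h/(m_e*c) = 2.4247e-12 m
d_lambda = 2.4247e-12 * (1 - cos(62.1 deg))
= 2.4247e-12 * 0.53207
= 1.2901e-12 m = 0.00129 nm
lambda' = 0.0617 + 0.00129
= 0.06299 nm

0.06299


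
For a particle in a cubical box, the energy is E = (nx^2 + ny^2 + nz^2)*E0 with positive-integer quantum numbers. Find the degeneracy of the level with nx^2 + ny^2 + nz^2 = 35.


Enumerate all (nx, ny, nz) with nx^2 + ny^2 + nz^2 = 35:
(1,3,5)
(1,5,3)
(3,1,5)
(3,5,1)
(5,1,3)
(5,3,1)
Total degeneracy = 6

6


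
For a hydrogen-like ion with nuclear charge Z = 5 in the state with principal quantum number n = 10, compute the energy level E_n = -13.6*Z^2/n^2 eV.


E_n = -13.6 * Z^2 / n^2
= -13.6 * 5^2 / 10^2
= -13.6 * 25 / 100
= -3.4 eV

-3.4


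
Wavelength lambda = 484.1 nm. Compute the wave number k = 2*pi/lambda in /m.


k = 2 * pi / lambda
= 6.2832 / (484.1e-9)
= 6.2832 / 4.8410e-07
= 1.2979e+07 /m

1.2979e+07


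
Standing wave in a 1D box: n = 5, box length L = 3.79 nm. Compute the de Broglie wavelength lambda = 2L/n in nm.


lambda = 2L / n
= 2 * 3.79 / 5
= 7.58 / 5
= 1.516 nm

1.516


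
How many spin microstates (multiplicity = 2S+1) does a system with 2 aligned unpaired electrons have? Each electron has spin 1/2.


Total spin S = N * (1/2) = 2 * 0.5 = 1.0
Spin multiplicity = 2S + 1
= 2 * 1.0 + 1
= 3

3


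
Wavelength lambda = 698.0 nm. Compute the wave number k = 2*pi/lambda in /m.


k = 2 * pi / lambda
= 6.2832 / (698.0e-9)
= 6.2832 / 6.9800e-07
= 9.0017e+06 /m

9.0017e+06


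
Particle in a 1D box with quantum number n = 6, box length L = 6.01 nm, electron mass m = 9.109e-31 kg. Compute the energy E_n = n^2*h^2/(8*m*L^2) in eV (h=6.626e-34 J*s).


E = n^2 * h^2 / (8 * m * L^2)
= 6^2 * (6.626e-34)^2 / (8 * 9.109e-31 * (6.01e-9)^2)
= 36 * 4.3904e-67 / (8 * 9.109e-31 * 3.6120e-17)
= 6.0048e-20 J
= 0.3748 eV

0.3748


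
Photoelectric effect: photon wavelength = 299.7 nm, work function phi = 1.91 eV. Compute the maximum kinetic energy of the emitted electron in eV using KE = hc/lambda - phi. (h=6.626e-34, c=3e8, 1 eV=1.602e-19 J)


E_photon = hc / lambda
= (6.626e-34)(3e8) / (299.7e-9)
= 6.6326e-19 J
= 4.1402 eV
KE = E_photon - phi
= 4.1402 - 1.91
= 2.2302 eV

2.2302


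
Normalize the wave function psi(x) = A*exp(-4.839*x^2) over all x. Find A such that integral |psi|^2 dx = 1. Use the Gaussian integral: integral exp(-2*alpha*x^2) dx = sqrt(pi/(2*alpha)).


integral |psi|^2 dx = A^2 * sqrt(pi/(2*alpha)) = 1
A^2 = sqrt(2*alpha/pi)
= sqrt(2 * 4.839 / pi)
= 1.755165
A = sqrt(1.755165)
= 1.3248

1.3248


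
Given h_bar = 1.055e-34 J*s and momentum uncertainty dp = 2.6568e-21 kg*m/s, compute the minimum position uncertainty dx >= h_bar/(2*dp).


dx = h_bar / (2 * dp)
= 1.055e-34 / (2 * 2.6568e-21)
= 1.055e-34 / 5.3136e-21
= 1.9855e-14 m

1.9855e-14


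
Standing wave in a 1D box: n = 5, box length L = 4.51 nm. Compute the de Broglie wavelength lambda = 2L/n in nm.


lambda = 2L / n
= 2 * 4.51 / 5
= 9.02 / 5
= 1.804 nm

1.804


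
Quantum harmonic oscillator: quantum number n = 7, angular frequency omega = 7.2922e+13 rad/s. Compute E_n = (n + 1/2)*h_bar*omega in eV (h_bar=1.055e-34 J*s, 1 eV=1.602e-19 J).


E = (n + 1/2) * h_bar * omega
= (7 + 0.5) * 1.055e-34 * 7.2922e+13
= 7.5 * 7.6933e-21
= 5.7700e-20 J
= 0.3602 eV

0.3602


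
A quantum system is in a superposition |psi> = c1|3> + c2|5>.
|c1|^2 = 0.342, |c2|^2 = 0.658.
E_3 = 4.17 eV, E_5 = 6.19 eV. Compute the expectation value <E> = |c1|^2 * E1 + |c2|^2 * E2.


<E> = |c1|^2 * E1 + |c2|^2 * E2
= 0.342 * 4.17 + 0.658 * 6.19
= 1.4261 + 4.073
= 5.4992 eV

5.4992


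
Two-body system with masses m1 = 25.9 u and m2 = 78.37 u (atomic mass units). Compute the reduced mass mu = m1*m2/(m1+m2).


mu = m1 * m2 / (m1 + m2)
= 25.9 * 78.37 / (25.9 + 78.37)
= 2029.783 / 104.27
= 19.4666 u

19.4666


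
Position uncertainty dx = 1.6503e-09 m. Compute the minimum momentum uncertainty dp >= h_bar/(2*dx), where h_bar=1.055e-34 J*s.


dp = h_bar / (2 * dx)
= 1.055e-34 / (2 * 1.6503e-09)
= 1.055e-34 / 3.3006e-09
= 3.1964e-26 kg*m/s

3.1964e-26


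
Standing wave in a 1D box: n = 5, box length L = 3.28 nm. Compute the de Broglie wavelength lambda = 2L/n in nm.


lambda = 2L / n
= 2 * 3.28 / 5
= 6.56 / 5
= 1.312 nm

1.312


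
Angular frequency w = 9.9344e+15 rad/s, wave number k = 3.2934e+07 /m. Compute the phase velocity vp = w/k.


vp = w / k
= 9.9344e+15 / 3.2934e+07
= 3.0165e+08 m/s

3.0165e+08


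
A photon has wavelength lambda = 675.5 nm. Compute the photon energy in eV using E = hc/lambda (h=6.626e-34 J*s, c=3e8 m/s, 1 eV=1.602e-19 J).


E = hc / lambda
= (6.626e-34)(3e8) / (675.5e-9)
= 1.9878e-25 / 6.7550e-07
= 2.9427e-19 J
Converting to eV: 2.9427e-19 / 1.602e-19
= 1.8369 eV

1.8369


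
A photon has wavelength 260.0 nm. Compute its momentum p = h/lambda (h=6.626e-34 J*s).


p = h / lambda
= 6.626e-34 / (260.0e-9)
= 6.626e-34 / 2.6000e-07
= 2.5485e-27 kg*m/s

2.5485e-27


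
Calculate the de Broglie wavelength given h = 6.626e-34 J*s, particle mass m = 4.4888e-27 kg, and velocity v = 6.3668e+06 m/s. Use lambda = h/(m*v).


lambda = h / (m * v)
= 6.626e-34 / (4.4888e-27 * 6.3668e+06)
= 6.626e-34 / 2.8579e-20
= 2.3185e-14 m

2.3185e-14


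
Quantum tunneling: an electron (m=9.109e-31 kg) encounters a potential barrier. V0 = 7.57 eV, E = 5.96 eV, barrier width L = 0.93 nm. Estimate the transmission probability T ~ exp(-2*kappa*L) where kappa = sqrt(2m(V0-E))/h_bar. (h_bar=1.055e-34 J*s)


V0 - E = 1.61 eV = 2.5792e-19 J
kappa = sqrt(2 * m * (V0-E)) / h_bar
= sqrt(2 * 9.109e-31 * 2.5792e-19) / 1.055e-34
= 6.4974e+09 /m
2*kappa*L = 2 * 6.4974e+09 * 0.93e-9
= 12.0852
T = exp(-12.0852) = 5.642220e-06

5.642220e-06


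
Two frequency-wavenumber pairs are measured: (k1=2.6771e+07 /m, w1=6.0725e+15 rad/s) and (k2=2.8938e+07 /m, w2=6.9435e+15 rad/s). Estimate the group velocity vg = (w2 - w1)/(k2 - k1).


vg = (w2 - w1) / (k2 - k1)
= (6.9435e+15 - 6.0725e+15) / (2.8938e+07 - 2.6771e+07)
= 8.7100e+14 / 2.1670e+06
= 4.0194e+08 m/s

4.0194e+08


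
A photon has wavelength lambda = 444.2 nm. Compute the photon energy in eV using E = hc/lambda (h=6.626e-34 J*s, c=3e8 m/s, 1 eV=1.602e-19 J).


E = hc / lambda
= (6.626e-34)(3e8) / (444.2e-9)
= 1.9878e-25 / 4.4420e-07
= 4.4750e-19 J
Converting to eV: 4.4750e-19 / 1.602e-19
= 2.7934 eV

2.7934


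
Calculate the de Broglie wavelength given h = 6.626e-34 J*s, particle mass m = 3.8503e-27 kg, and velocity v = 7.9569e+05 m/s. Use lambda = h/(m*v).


lambda = h / (m * v)
= 6.626e-34 / (3.8503e-27 * 7.9569e+05)
= 6.626e-34 / 3.0636e-21
= 2.1628e-13 m

2.1628e-13


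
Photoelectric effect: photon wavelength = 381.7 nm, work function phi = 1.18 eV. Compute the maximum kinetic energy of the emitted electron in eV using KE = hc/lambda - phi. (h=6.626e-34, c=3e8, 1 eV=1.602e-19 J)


E_photon = hc / lambda
= (6.626e-34)(3e8) / (381.7e-9)
= 5.2078e-19 J
= 3.2508 eV
KE = E_photon - phi
= 3.2508 - 1.18
= 2.0708 eV

2.0708


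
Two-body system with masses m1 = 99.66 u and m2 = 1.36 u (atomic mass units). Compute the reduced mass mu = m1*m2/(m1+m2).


mu = m1 * m2 / (m1 + m2)
= 99.66 * 1.36 / (99.66 + 1.36)
= 135.5376 / 101.02
= 1.3417 u

1.3417


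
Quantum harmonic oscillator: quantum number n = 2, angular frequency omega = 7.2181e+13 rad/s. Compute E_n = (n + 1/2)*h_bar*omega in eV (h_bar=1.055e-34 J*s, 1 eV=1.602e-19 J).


E = (n + 1/2) * h_bar * omega
= (2 + 0.5) * 1.055e-34 * 7.2181e+13
= 2.5 * 7.6151e-21
= 1.9038e-20 J
= 0.1188 eV

0.1188


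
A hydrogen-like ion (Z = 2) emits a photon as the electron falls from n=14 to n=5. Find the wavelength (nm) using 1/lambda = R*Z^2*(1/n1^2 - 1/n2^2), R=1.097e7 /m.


1/lambda = R * Z^2 * (1/n1^2 - 1/n2^2)
= 1.097e7 * 2^2 * (1/5^2 - 1/14^2)
= 1.097e7 * 4 * (0.04 - 0.005102)
= 1.5313e+06 /m
lambda = 1 / 1.5313e+06
= 653.0303 nm

653.0303


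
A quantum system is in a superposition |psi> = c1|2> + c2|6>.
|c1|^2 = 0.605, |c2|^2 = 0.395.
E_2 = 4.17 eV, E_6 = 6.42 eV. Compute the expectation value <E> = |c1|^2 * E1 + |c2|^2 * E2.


<E> = |c1|^2 * E1 + |c2|^2 * E2
= 0.605 * 4.17 + 0.395 * 6.42
= 2.5229 + 2.5359
= 5.0587 eV

5.0587


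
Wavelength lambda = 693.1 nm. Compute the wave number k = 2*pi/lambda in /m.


k = 2 * pi / lambda
= 6.2832 / (693.1e-9)
= 6.2832 / 6.9310e-07
= 9.0653e+06 /m

9.0653e+06


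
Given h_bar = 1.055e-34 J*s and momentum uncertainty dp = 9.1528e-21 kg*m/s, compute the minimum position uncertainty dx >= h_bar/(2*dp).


dx = h_bar / (2 * dp)
= 1.055e-34 / (2 * 9.1528e-21)
= 1.055e-34 / 1.8306e-20
= 5.7633e-15 m

5.7633e-15


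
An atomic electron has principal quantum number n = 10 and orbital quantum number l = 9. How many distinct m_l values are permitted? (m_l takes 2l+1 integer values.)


m_l ranges from -l to +l in integer steps
So m_l goes from -9 to +9
Count = 2l + 1 = 2*9 + 1
= 19

19


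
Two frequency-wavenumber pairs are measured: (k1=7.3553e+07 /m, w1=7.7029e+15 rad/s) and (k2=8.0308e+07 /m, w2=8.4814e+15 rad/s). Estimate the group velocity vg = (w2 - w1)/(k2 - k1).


vg = (w2 - w1) / (k2 - k1)
= (8.4814e+15 - 7.7029e+15) / (8.0308e+07 - 7.3553e+07)
= 7.7850e+14 / 6.7550e+06
= 1.1525e+08 m/s

1.1525e+08


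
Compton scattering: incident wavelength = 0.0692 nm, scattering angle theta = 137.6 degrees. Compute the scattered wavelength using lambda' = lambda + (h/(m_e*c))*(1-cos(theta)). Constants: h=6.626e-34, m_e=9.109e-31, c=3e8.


Compton wavelength: h/(m_e*c) = 2.4247e-12 m
d_lambda = 2.4247e-12 * (1 - cos(137.6 deg))
= 2.4247e-12 * 1.738455
= 4.2152e-12 m = 0.004215 nm
lambda' = 0.0692 + 0.004215
= 0.073415 nm

0.073415


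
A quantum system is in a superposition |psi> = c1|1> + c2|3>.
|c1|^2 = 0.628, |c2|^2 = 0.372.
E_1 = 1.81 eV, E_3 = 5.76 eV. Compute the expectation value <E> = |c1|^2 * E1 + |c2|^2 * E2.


<E> = |c1|^2 * E1 + |c2|^2 * E2
= 0.628 * 1.81 + 0.372 * 5.76
= 1.1367 + 2.1427
= 3.2794 eV

3.2794


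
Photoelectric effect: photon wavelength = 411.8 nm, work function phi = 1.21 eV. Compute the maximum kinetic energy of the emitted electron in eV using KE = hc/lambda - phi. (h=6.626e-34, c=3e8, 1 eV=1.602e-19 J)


E_photon = hc / lambda
= (6.626e-34)(3e8) / (411.8e-9)
= 4.8271e-19 J
= 3.0132 eV
KE = E_photon - phi
= 3.0132 - 1.21
= 1.8032 eV

1.8032


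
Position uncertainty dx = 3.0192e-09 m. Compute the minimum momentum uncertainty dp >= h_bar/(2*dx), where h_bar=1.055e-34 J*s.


dp = h_bar / (2 * dx)
= 1.055e-34 / (2 * 3.0192e-09)
= 1.055e-34 / 6.0384e-09
= 1.7472e-26 kg*m/s

1.7472e-26


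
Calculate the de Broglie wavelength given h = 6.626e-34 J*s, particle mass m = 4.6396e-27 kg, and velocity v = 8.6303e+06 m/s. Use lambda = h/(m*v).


lambda = h / (m * v)
= 6.626e-34 / (4.6396e-27 * 8.6303e+06)
= 6.626e-34 / 4.0041e-20
= 1.6548e-14 m

1.6548e-14


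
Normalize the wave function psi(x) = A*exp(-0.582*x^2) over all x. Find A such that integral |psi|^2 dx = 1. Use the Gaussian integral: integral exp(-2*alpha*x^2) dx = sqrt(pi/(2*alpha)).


integral |psi|^2 dx = A^2 * sqrt(pi/(2*alpha)) = 1
A^2 = sqrt(2*alpha/pi)
= sqrt(2 * 0.582 / pi)
= 0.608698
A = sqrt(0.608698)
= 0.7802

0.7802


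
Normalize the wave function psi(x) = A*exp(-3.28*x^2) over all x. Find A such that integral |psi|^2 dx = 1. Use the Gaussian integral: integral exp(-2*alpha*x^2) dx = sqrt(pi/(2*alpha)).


integral |psi|^2 dx = A^2 * sqrt(pi/(2*alpha)) = 1
A^2 = sqrt(2*alpha/pi)
= sqrt(2 * 3.28 / pi)
= 1.44503
A = sqrt(1.44503)
= 1.2021

1.2021


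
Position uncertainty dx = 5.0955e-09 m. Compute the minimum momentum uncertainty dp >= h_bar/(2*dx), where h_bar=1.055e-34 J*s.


dp = h_bar / (2 * dx)
= 1.055e-34 / (2 * 5.0955e-09)
= 1.055e-34 / 1.0191e-08
= 1.0352e-26 kg*m/s

1.0352e-26


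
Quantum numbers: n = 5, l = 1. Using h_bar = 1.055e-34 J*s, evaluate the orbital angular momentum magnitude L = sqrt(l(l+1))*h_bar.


L = sqrt(l*(l+1)) * h_bar
= sqrt(1 * 2) * 1.055e-34
= sqrt(2) * 1.055e-34
= 1.4142 * 1.055e-34
= 1.4920e-34 J*s

1.4920e-34


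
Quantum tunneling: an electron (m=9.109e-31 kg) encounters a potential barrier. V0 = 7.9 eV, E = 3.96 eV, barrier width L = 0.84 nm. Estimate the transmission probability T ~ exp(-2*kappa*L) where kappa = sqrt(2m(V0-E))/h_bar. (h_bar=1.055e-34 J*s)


V0 - E = 3.94 eV = 6.3119e-19 J
kappa = sqrt(2 * m * (V0-E)) / h_bar
= sqrt(2 * 9.109e-31 * 6.3119e-19) / 1.055e-34
= 1.0164e+10 /m
2*kappa*L = 2 * 1.0164e+10 * 0.84e-9
= 17.076
T = exp(-17.076) = 3.836902e-08

3.836902e-08


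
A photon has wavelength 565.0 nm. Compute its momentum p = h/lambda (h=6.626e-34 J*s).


p = h / lambda
= 6.626e-34 / (565.0e-9)
= 6.626e-34 / 5.6500e-07
= 1.1727e-27 kg*m/s

1.1727e-27


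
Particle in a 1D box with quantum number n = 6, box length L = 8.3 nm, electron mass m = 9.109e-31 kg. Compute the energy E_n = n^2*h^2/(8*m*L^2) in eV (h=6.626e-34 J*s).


E = n^2 * h^2 / (8 * m * L^2)
= 6^2 * (6.626e-34)^2 / (8 * 9.109e-31 * (8.3e-9)^2)
= 36 * 4.3904e-67 / (8 * 9.109e-31 * 6.8890e-17)
= 3.1484e-20 J
= 0.1965 eV

0.1965


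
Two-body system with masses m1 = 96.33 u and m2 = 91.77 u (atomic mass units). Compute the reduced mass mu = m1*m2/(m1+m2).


mu = m1 * m2 / (m1 + m2)
= 96.33 * 91.77 / (96.33 + 91.77)
= 8840.2041 / 188.1
= 46.9974 u

46.9974


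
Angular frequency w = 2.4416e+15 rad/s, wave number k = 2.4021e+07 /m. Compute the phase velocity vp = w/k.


vp = w / k
= 2.4416e+15 / 2.4021e+07
= 1.0164e+08 m/s

1.0164e+08


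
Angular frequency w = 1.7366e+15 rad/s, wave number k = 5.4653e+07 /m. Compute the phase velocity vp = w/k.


vp = w / k
= 1.7366e+15 / 5.4653e+07
= 3.1775e+07 m/s

3.1775e+07


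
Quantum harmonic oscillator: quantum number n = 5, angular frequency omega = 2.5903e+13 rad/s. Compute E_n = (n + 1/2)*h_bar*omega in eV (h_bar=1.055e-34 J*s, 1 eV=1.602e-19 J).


E = (n + 1/2) * h_bar * omega
= (5 + 0.5) * 1.055e-34 * 2.5903e+13
= 5.5 * 2.7328e-21
= 1.5030e-20 J
= 0.0938 eV

0.0938


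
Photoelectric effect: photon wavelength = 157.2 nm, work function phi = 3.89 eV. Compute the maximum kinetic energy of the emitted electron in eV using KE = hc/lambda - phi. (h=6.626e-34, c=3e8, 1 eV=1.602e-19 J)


E_photon = hc / lambda
= (6.626e-34)(3e8) / (157.2e-9)
= 1.2645e-18 J
= 7.8933 eV
KE = E_photon - phi
= 7.8933 - 3.89
= 4.0033 eV

4.0033


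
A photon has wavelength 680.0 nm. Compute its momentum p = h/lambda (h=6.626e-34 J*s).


p = h / lambda
= 6.626e-34 / (680.0e-9)
= 6.626e-34 / 6.8000e-07
= 9.7441e-28 kg*m/s

9.7441e-28


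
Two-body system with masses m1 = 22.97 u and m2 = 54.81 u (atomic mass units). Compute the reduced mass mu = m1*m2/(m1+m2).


mu = m1 * m2 / (m1 + m2)
= 22.97 * 54.81 / (22.97 + 54.81)
= 1258.9857 / 77.78
= 16.1865 u

16.1865


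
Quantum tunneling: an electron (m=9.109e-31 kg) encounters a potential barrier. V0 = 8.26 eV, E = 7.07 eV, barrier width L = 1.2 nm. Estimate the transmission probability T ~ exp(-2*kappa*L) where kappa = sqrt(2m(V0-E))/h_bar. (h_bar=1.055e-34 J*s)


V0 - E = 1.19 eV = 1.9064e-19 J
kappa = sqrt(2 * m * (V0-E)) / h_bar
= sqrt(2 * 9.109e-31 * 1.9064e-19) / 1.055e-34
= 5.5860e+09 /m
2*kappa*L = 2 * 5.5860e+09 * 1.2e-9
= 13.4065
T = exp(-13.4065) = 1.505399e-06

1.505399e-06


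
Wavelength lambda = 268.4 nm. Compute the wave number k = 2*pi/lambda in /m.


k = 2 * pi / lambda
= 6.2832 / (268.4e-9)
= 6.2832 / 2.6840e-07
= 2.3410e+07 /m

2.3410e+07


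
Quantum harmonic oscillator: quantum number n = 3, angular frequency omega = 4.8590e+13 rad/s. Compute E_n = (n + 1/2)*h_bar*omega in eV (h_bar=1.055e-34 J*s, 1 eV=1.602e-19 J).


E = (n + 1/2) * h_bar * omega
= (3 + 0.5) * 1.055e-34 * 4.8590e+13
= 3.5 * 5.1262e-21
= 1.7942e-20 J
= 0.112 eV

0.112


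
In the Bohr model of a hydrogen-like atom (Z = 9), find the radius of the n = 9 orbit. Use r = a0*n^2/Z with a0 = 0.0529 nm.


r = a0 * n^2 / Z
= 0.0529 * 9^2 / 9
= 0.0529 * 81 / 9
= 0.4761 nm

0.4761


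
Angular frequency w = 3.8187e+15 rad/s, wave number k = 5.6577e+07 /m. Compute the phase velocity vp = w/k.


vp = w / k
= 3.8187e+15 / 5.6577e+07
= 6.7496e+07 m/s

6.7496e+07


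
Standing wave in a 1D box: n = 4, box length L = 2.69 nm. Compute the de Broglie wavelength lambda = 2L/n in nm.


lambda = 2L / n
= 2 * 2.69 / 4
= 5.38 / 4
= 1.345 nm

1.345


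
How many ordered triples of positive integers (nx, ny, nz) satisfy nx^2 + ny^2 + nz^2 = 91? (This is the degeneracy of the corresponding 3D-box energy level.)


Enumerate all (nx, ny, nz) with nx^2 + ny^2 + nz^2 = 91:
(1,3,9)
(1,9,3)
(3,1,9)
(3,9,1)
(9,1,3)
(9,3,1)
Total degeneracy = 6

6


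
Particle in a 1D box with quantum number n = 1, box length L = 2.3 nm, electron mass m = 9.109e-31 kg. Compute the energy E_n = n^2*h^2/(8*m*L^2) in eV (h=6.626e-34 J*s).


E = n^2 * h^2 / (8 * m * L^2)
= 1^2 * (6.626e-34)^2 / (8 * 9.109e-31 * (2.3e-9)^2)
= 1 * 4.3904e-67 / (8 * 9.109e-31 * 5.2900e-18)
= 1.1389e-20 J
= 0.0711 eV

0.0711


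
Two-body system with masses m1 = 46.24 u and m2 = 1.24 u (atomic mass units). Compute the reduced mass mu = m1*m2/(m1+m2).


mu = m1 * m2 / (m1 + m2)
= 46.24 * 1.24 / (46.24 + 1.24)
= 57.3376 / 47.48
= 1.2076 u

1.2076


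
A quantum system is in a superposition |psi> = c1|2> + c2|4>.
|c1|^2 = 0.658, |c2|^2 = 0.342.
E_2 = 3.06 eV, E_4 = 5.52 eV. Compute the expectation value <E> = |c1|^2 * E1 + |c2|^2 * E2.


<E> = |c1|^2 * E1 + |c2|^2 * E2
= 0.658 * 3.06 + 0.342 * 5.52
= 2.0135 + 1.8878
= 3.9013 eV

3.9013


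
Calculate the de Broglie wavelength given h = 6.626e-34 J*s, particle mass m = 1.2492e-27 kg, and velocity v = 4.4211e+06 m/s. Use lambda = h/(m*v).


lambda = h / (m * v)
= 6.626e-34 / (1.2492e-27 * 4.4211e+06)
= 6.626e-34 / 5.5228e-21
= 1.1997e-13 m

1.1997e-13


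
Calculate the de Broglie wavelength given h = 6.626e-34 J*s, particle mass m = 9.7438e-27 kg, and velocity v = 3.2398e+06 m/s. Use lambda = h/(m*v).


lambda = h / (m * v)
= 6.626e-34 / (9.7438e-27 * 3.2398e+06)
= 6.626e-34 / 3.1568e-20
= 2.0990e-14 m

2.0990e-14


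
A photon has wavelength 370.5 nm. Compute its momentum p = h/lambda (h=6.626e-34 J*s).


p = h / lambda
= 6.626e-34 / (370.5e-9)
= 6.626e-34 / 3.7050e-07
= 1.7884e-27 kg*m/s

1.7884e-27


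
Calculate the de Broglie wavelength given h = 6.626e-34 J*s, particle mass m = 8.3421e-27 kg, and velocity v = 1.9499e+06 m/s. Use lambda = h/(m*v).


lambda = h / (m * v)
= 6.626e-34 / (8.3421e-27 * 1.9499e+06)
= 6.626e-34 / 1.6266e-20
= 4.0735e-14 m

4.0735e-14


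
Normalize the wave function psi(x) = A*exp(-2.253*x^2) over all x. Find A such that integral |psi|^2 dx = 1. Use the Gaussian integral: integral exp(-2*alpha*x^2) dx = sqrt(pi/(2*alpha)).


integral |psi|^2 dx = A^2 * sqrt(pi/(2*alpha)) = 1
A^2 = sqrt(2*alpha/pi)
= sqrt(2 * 2.253 / pi)
= 1.197624
A = sqrt(1.197624)
= 1.0944

1.0944


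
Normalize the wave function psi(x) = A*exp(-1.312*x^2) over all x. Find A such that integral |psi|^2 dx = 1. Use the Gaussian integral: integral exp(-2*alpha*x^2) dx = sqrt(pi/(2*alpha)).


integral |psi|^2 dx = A^2 * sqrt(pi/(2*alpha)) = 1
A^2 = sqrt(2*alpha/pi)
= sqrt(2 * 1.312 / pi)
= 0.913917
A = sqrt(0.913917)
= 0.956

0.956


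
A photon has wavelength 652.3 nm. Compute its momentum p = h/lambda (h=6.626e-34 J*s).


p = h / lambda
= 6.626e-34 / (652.3e-9)
= 6.626e-34 / 6.5230e-07
= 1.0158e-27 kg*m/s

1.0158e-27


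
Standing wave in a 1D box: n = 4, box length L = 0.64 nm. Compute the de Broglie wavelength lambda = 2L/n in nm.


lambda = 2L / n
= 2 * 0.64 / 4
= 1.28 / 4
= 0.32 nm

0.32


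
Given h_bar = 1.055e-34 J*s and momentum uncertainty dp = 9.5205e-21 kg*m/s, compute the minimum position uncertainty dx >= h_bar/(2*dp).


dx = h_bar / (2 * dp)
= 1.055e-34 / (2 * 9.5205e-21)
= 1.055e-34 / 1.9041e-20
= 5.5407e-15 m

5.5407e-15
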